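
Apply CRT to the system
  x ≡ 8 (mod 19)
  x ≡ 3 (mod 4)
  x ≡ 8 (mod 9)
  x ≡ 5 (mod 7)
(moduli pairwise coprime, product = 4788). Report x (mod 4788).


Product of moduli M = 19 · 4 · 9 · 7 = 4788.
Merge one congruence at a time:
  Start: x ≡ 8 (mod 19).
  Combine with x ≡ 3 (mod 4); new modulus lcm = 76.
    Write x = 8 + 19·t and substitute into x ≡ 3 (mod 4): 19·t ≡ 3 − 8 = -5 (mod 4).
    Reduce coefficients mod 4: 3·t ≡ 3 (mod 4).
    The inverse of 3 mod 4 is 3 (since 3·3 = 9 = 2·4 + 1), so t ≡ 3·3 = 9 ≡ 1 (mod 4).
    Then x = 8 + 19·1 = 27, valid modulo lcm(19, 4) = 76: x ≡ 27 (mod 76).
  Combine with x ≡ 8 (mod 9); new modulus lcm = 684.
    Write x = 27 + 76·t and substitute into x ≡ 8 (mod 9): 76·t ≡ 8 − 27 = -19 (mod 9).
    Reduce coefficients mod 9: 4·t ≡ 8 (mod 9).
    The inverse of 4 mod 9 is 7 (since 4·7 = 28 = 3·9 + 1), so t ≡ 7·8 = 56 ≡ 2 (mod 9).
    Then x = 27 + 76·2 = 179, valid modulo lcm(76, 9) = 684: x ≡ 179 (mod 684).
  Combine with x ≡ 5 (mod 7); new modulus lcm = 4788.
    Write x = 179 + 684·t and substitute into x ≡ 5 (mod 7): 684·t ≡ 5 − 179 = -174 (mod 7).
    Reduce coefficients mod 7: 5·t ≡ 1 (mod 7).
    The inverse of 5 mod 7 is 3 (since 5·3 = 15 = 2·7 + 1), so t ≡ 3·1 = 3 ≡ 3 (mod 7).
    Then x = 179 + 684·3 = 2231, valid modulo lcm(684, 7) = 4788: x ≡ 2231 (mod 4788).
Verify against each original: 2231 mod 19 = 8, 2231 mod 4 = 3, 2231 mod 9 = 8, 2231 mod 7 = 5.

x ≡ 2231 (mod 4788).


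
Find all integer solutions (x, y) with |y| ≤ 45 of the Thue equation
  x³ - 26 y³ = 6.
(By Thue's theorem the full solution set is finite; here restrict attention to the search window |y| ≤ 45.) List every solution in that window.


The equation is x³ - 26y³ = 6. For fixed y, x³ = 26·y³ + 6, so a solution requires the RHS to be a perfect cube.
Strategy: iterate y from -45 to 45, compute RHS = 26·y³ + 6, and check whether it is a (positive or negative) perfect cube.
Check small values of y:
  y = 0: RHS = 6 is not a perfect cube.
  y = 1: RHS = 32 is not a perfect cube.
  y = -1: RHS = -20 is not a perfect cube.
  y = 2: RHS = 214 is not a perfect cube.
  y = -2: RHS = -202 is not a perfect cube.
  y = 3: RHS = 708 is not a perfect cube.
  y = -3: RHS = -696 is not a perfect cube.
Continuing the search up to |y| = 45 finds no solutions either.
No (x, y) in the scanned range satisfies the equation.

No integer solutions with |y| ≤ 45.


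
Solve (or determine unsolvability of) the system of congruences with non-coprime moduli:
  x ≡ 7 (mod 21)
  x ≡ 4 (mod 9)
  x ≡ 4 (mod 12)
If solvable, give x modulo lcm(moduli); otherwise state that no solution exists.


Moduli 21, 9, 12 are not pairwise coprime, so CRT works modulo lcm(m_i) when all pairwise compatibility conditions hold.
Pairwise compatibility: gcd(m_i, m_j) must divide a_i - a_j for every pair.
Merge one congruence at a time:
  Start: x ≡ 7 (mod 21).
  Combine with x ≡ 4 (mod 9): gcd(21, 9) = 3; 4 - 7 = -3, which IS divisible by 3, so compatible.
    Write x = 7 + 21·t and substitute into x ≡ 4 (mod 9): 21·t ≡ 4 − 7 = -3 (mod 9).
    Divide the congruence (and modulus) by g = 3: 7·t ≡ -1 (mod 3).
    Reduce coefficients mod 3: 1·t ≡ 2 (mod 3).
    So t ≡ 2 (mod 3).
    Then x = 7 + 21·2 = 49, valid modulo lcm(21, 9) = 63: x ≡ 49 (mod 63).
  Combine with x ≡ 4 (mod 12): gcd(63, 12) = 3; 4 - 49 = -45, which IS divisible by 3, so compatible.
    Write x = 49 + 63·t and substitute into x ≡ 4 (mod 12): 63·t ≡ 4 − 49 = -45 (mod 12).
    Divide the congruence (and modulus) by g = 3: 21·t ≡ -15 (mod 4).
    Reduce coefficients mod 4: 1·t ≡ 1 (mod 4).
    So t ≡ 1 (mod 4).
    Then x = 49 + 63·1 = 112, valid modulo lcm(63, 12) = 252: x ≡ 112 (mod 252).
Verify: 112 mod 21 = 7, 112 mod 9 = 4, 112 mod 12 = 4.

x ≡ 112 (mod 252).


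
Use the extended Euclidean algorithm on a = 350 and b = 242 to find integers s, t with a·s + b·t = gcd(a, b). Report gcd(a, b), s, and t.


Euclidean algorithm on (350, 242) — divide until remainder is 0:
  350 = 1 · 242 + 108
  242 = 2 · 108 + 26
  108 = 4 · 26 + 4
  26 = 6 · 4 + 2
  4 = 2 · 2 + 0
gcd(350, 242) = 2.
Track Bezout coefficients alongside the remainders: start with r₀ = 350 = a·1 + b·0 (s = 1, t = 0) and r₁ = 242 = a·0 + b·1 (s = 0, t = 1); each new remainder r_{k+1} = r_{k-1} − q_k·r_k inherits s_{k+1} = s_{k-1} − q_k·s_k, t_{k+1} = t_{k-1} − q_k·t_k, so r_k = a·s_k + b·t_k at every step:
  q = 1: r = 108, s = 1 − 1·0 = 1, t = 0 − 1·1 = -1  (check: 350·1 + 242·(-1) = 108)
  q = 2: r = 26, s = 0 − 2·1 = -2, t = 1 − 2·(-1) = 3  (check: 350·(-2) + 242·3 = 26)
  q = 4: r = 4, s = 1 − 4·(-2) = 9, t = -1 − 4·3 = -13  (check: 350·9 + 242·(-13) = 4)
  q = 6: r = 2, s = -2 − 6·9 = -56, t = 3 − 6·(-13) = 81  (check: 350·(-56) + 242·81 = 2)
The row with r = 2 (the gcd) gives the Bezout coefficients s = -56, t = 81.
Result: 350 · (-56) + 242 · (81) = 2.

gcd(350, 242) = 2; s = -56, t = 81 (check: 350·(-56) + 242·81 = 2).


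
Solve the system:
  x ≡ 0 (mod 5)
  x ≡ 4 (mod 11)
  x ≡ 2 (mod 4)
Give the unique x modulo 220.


Moduli 5, 11, 4 are pairwise coprime; by CRT there is a unique solution modulo M = 5 · 11 · 4 = 220.
Solve pairwise, accumulating the modulus:
  Start with x ≡ 0 (mod 5).
  Combine with x ≡ 4 (mod 11): since gcd(5, 11) = 1, we get a unique residue mod 55.
    Write x = 0 + 5·t and substitute into x ≡ 4 (mod 11): 5·t ≡ 4 − 0 = 4 (mod 11).
    The inverse of 5 mod 11 is 9 (since 5·9 = 45 = 4·11 + 1), so t ≡ 9·4 = 36 ≡ 3 (mod 11).
    Then x = 0 + 5·3 = 15, valid modulo lcm(5, 11) = 55: x ≡ 15 (mod 55).
  Combine with x ≡ 2 (mod 4): since gcd(55, 4) = 1, we get a unique residue mod 220.
    Write x = 15 + 55·t and substitute into x ≡ 2 (mod 4): 55·t ≡ 2 − 15 = -13 (mod 4).
    Reduce coefficients mod 4: 3·t ≡ 3 (mod 4).
    The inverse of 3 mod 4 is 3 (since 3·3 = 9 = 2·4 + 1), so t ≡ 3·3 = 9 ≡ 1 (mod 4).
    Then x = 15 + 55·1 = 70, valid modulo lcm(55, 4) = 220: x ≡ 70 (mod 220).
Verify: 70 mod 5 = 0 ✓, 70 mod 11 = 4 ✓, 70 mod 4 = 2 ✓.

x ≡ 70 (mod 220).


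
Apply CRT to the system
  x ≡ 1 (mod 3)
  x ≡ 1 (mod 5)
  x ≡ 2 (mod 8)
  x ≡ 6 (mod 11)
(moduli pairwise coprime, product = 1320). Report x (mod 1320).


Product of moduli M = 3 · 5 · 8 · 11 = 1320.
Merge one congruence at a time:
  Start: x ≡ 1 (mod 3).
  Combine with x ≡ 1 (mod 5); new modulus lcm = 15.
    Write x = 1 + 3·t and substitute into x ≡ 1 (mod 5): 3·t ≡ 1 − 1 = 0 (mod 5).
    The inverse of 3 mod 5 is 2 (since 3·2 = 6 = 1·5 + 1), so t ≡ 2·0 = 0 ≡ 0 (mod 5).
    Then x = 1 + 3·0 = 1, valid modulo lcm(3, 5) = 15: x ≡ 1 (mod 15).
  Combine with x ≡ 2 (mod 8); new modulus lcm = 120.
    Write x = 1 + 15·t and substitute into x ≡ 2 (mod 8): 15·t ≡ 2 − 1 = 1 (mod 8).
    Reduce coefficients mod 8: 7·t ≡ 1 (mod 8).
    The inverse of 7 mod 8 is 7 (since 7·7 = 49 = 6·8 + 1), so t ≡ 7·1 = 7 ≡ 7 (mod 8).
    Then x = 1 + 15·7 = 106, valid modulo lcm(15, 8) = 120: x ≡ 106 (mod 120).
  Combine with x ≡ 6 (mod 11); new modulus lcm = 1320.
    Write x = 106 + 120·t and substitute into x ≡ 6 (mod 11): 120·t ≡ 6 − 106 = -100 (mod 11).
    Reduce coefficients mod 11: 10·t ≡ 10 (mod 11).
    The inverse of 10 mod 11 is 10 (since 10·10 = 100 = 9·11 + 1), so t ≡ 10·10 = 100 ≡ 1 (mod 11).
    Then x = 106 + 120·1 = 226, valid modulo lcm(120, 11) = 1320: x ≡ 226 (mod 1320).
Verify against each original: 226 mod 3 = 1, 226 mod 5 = 1, 226 mod 8 = 2, 226 mod 11 = 6.

x ≡ 226 (mod 1320).


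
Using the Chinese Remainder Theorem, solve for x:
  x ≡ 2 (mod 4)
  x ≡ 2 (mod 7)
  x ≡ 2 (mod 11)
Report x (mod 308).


Moduli 4, 7, 11 are pairwise coprime; by CRT there is a unique solution modulo M = 4 · 7 · 11 = 308.
Solve pairwise, accumulating the modulus:
  Start with x ≡ 2 (mod 4).
  Combine with x ≡ 2 (mod 7): since gcd(4, 7) = 1, we get a unique residue mod 28.
    Write x = 2 + 4·t and substitute into x ≡ 2 (mod 7): 4·t ≡ 2 − 2 = 0 (mod 7).
    The inverse of 4 mod 7 is 2 (since 4·2 = 8 = 1·7 + 1), so t ≡ 2·0 = 0 ≡ 0 (mod 7).
    Then x = 2 + 4·0 = 2, valid modulo lcm(4, 7) = 28: x ≡ 2 (mod 28).
  Combine with x ≡ 2 (mod 11): since gcd(28, 11) = 1, we get a unique residue mod 308.
    Write x = 2 + 28·t and substitute into x ≡ 2 (mod 11): 28·t ≡ 2 − 2 = 0 (mod 11).
    Reduce coefficients mod 11: 6·t ≡ 0 (mod 11).
    The inverse of 6 mod 11 is 2 (since 6·2 = 12 = 1·11 + 1), so t ≡ 2·0 = 0 ≡ 0 (mod 11).
    Then x = 2 + 28·0 = 2, valid modulo lcm(28, 11) = 308: x ≡ 2 (mod 308).
Verify: 2 mod 4 = 2 ✓, 2 mod 7 = 2 ✓, 2 mod 11 = 2 ✓.

x ≡ 2 (mod 308).


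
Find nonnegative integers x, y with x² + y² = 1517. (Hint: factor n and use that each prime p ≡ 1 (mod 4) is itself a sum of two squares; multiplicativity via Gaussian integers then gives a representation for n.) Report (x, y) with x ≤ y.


Step 1: Factor n = 1517 = 37 · 41.
Step 2: Check the mod-4 condition on each prime factor: 37 ≡ 1 (mod 4), exponent 1; 41 ≡ 1 (mod 4), exponent 1.
All primes ≡ 3 (mod 4) appear to even exponent (or don't appear), so by the two-squares theorem n IS expressible as a sum of two squares.
Step 3: Build a representation. Here n = 37 · 41 is a product of primes ≡ 1 (mod 4). Each prime p ≡ 1 (mod 4) is itself a sum of two squares; find a² by testing p − a² for a perfect square:
  37: 37 − 1² = 36 = 6² ⇒ 37 = 1² + 6².
  41: 41 − 1² = 40, 41 − 2² = 37, 41 − 3² = 32, 41 − 4² = 25 = 5² ⇒ 41 = 4² + 5².
  Combine using the Brahmagupta–Fibonacci identity (a² + b²)(c² + d²) = (ac − bd)² + (ad + bc)² = (ac + bd)² + (ad − bc)²:
  37 · 41 = 1517: from (1² + 6²)(4² + 5²), take (1·4 − 6·5, 1·5 + 6·4) = (4 − 30, 5 + 24) = (-26, 29); dropping signs (only squares matter) gives (26, 29); check 26² + 29² = 676 + 841 = 1517 ✓.
Step 4: Order so x ≤ y and verify: 26² + 29² = 676 + 841 = 1517 = n. ✓

n = 1517 = 26² + 29² (one valid representation with x ≤ y).


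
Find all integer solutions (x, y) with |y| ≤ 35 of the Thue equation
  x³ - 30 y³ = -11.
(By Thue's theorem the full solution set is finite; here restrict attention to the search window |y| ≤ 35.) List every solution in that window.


The equation is x³ - 30y³ = -11. For fixed y, x³ = 30·y³ − 11, so a solution requires the RHS to be a perfect cube.
Strategy: iterate y from -35 to 35, compute RHS = 30·y³ − 11, and check whether it is a (positive or negative) perfect cube.
Check small values of y:
  y = 0: RHS = -11 is not a perfect cube.
  y = 1: RHS = 19 is not a perfect cube.
  y = -1: RHS = -41 is not a perfect cube.
  y = 2: RHS = 229 is not a perfect cube.
  y = -2: RHS = -251 is not a perfect cube.
  y = 3: RHS = 799 is not a perfect cube.
  y = -3: RHS = -821 is not a perfect cube.
Continuing the search up to |y| = 35 finds no solutions either.
No (x, y) in the scanned range satisfies the equation.

No integer solutions with |y| ≤ 35.


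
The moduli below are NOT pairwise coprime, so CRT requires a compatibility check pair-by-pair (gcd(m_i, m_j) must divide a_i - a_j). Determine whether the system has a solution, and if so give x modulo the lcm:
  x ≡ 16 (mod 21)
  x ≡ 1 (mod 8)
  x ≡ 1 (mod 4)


Moduli 21, 8, 4 are not pairwise coprime, so CRT works modulo lcm(m_i) when all pairwise compatibility conditions hold.
Pairwise compatibility: gcd(m_i, m_j) must divide a_i - a_j for every pair.
Merge one congruence at a time:
  Start: x ≡ 16 (mod 21).
  Combine with x ≡ 1 (mod 8): gcd(21, 8) = 1; 1 - 16 = -15, which IS divisible by 1, so compatible.
    Write x = 16 + 21·t and substitute into x ≡ 1 (mod 8): 21·t ≡ 1 − 16 = -15 (mod 8).
    Reduce coefficients mod 8: 5·t ≡ 1 (mod 8).
    The inverse of 5 mod 8 is 5 (since 5·5 = 25 = 3·8 + 1), so t ≡ 5·1 = 5 ≡ 5 (mod 8).
    Then x = 16 + 21·5 = 121, valid modulo lcm(21, 8) = 168: x ≡ 121 (mod 168).
  Combine with x ≡ 1 (mod 4): gcd(168, 4) = 4; 1 - 121 = -120, which IS divisible by 4, so compatible.
    Write x = 121 + 168·t and substitute into x ≡ 1 (mod 4): 168·t ≡ 1 − 121 = -120 (mod 4).
    Divide the congruence (and modulus) by g = 4: 42·t ≡ -30 (mod 1).
    Modulo 1 every t works; take t = 0.
    Then x = 121 + 168·0 = 121, valid modulo lcm(168, 4) = 168: x ≡ 121 (mod 168).
Verify: 121 mod 21 = 16, 121 mod 8 = 1, 121 mod 4 = 1.

x ≡ 121 (mod 168).


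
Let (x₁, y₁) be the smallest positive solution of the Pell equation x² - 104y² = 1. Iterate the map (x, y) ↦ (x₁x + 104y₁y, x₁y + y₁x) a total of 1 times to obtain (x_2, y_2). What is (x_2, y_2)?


Step 1: Find the fundamental solution (x₁, y₁) of x² - 104y² = 1.
  Expand √104 as a continued fraction. a₀ = ⌊√104⌋ = 10; iterate m_{k+1} = d_k·a_k − m_k, d_{k+1} = (104 − m_{k+1}²)/d_k, a_{k+1} = ⌊(a₀ + m_{k+1})/d_{k+1}⌋ (starting m₀ = 0, d₀ = 1), with convergents p_k = a_k·p_{k-1} + p_{k-2}, q_k = a_k·q_{k-1} + q_{k-2} (p₋₁ = 1, q₋₁ = 0):
  k = 0: a₀ = 10; p₀/q₀ = 10/1; p₀² − 104·q₀² = 100 − 104 = -4.
  k = 1: m = 10, d = 4, a = ⌊(10 + 10)/4⌋ = 5; p/q = (5·10 + 1)/(5·1 + 0) = 51/5; p² − 104·q² = 2601 − 2600 = 1.
  The first convergent with p² − 104·q² = 1 gives the fundamental solution (x₁, y₁) = (51, 5).
Step 2: Apply the recurrence (x_{n+1}, y_{n+1}) = (x₁x_n + 104y₁y_n, x₁y_n + y₁x_n) repeatedly.
  From (x_1, y_1) = (51, 5): x_2 = 51·51 + 104·5·5 = 5201; y_2 = 51·5 + 5·51 = 510.
Step 3: Verify x_2² - 104·y_2² = 27050401 - 27050400 = 1 (should be 1). ✓

(x_1, y_1) = (51, 5); (x_2, y_2) = (5201, 510).


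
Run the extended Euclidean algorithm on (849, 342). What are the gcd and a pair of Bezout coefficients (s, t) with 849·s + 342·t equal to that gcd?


Euclidean algorithm on (849, 342) — divide until remainder is 0:
  849 = 2 · 342 + 165
  342 = 2 · 165 + 12
  165 = 13 · 12 + 9
  12 = 1 · 9 + 3
  9 = 3 · 3 + 0
gcd(849, 342) = 3.
Track Bezout coefficients alongside the remainders: start with r₀ = 849 = a·1 + b·0 (s = 1, t = 0) and r₁ = 342 = a·0 + b·1 (s = 0, t = 1); each new remainder r_{k+1} = r_{k-1} − q_k·r_k inherits s_{k+1} = s_{k-1} − q_k·s_k, t_{k+1} = t_{k-1} − q_k·t_k, so r_k = a·s_k + b·t_k at every step:
  q = 2: r = 165, s = 1 − 2·0 = 1, t = 0 − 2·1 = -2  (check: 849·1 + 342·(-2) = 165)
  q = 2: r = 12, s = 0 − 2·1 = -2, t = 1 − 2·(-2) = 5  (check: 849·(-2) + 342·5 = 12)
  q = 13: r = 9, s = 1 − 13·(-2) = 27, t = -2 − 13·5 = -67  (check: 849·27 + 342·(-67) = 9)
  q = 1: r = 3, s = -2 − 1·27 = -29, t = 5 − 1·(-67) = 72  (check: 849·(-29) + 342·72 = 3)
The row with r = 3 (the gcd) gives the Bezout coefficients s = -29, t = 72.
Result: 849 · (-29) + 342 · (72) = 3.

gcd(849, 342) = 3; s = -29, t = 72 (check: 849·(-29) + 342·72 = 3).


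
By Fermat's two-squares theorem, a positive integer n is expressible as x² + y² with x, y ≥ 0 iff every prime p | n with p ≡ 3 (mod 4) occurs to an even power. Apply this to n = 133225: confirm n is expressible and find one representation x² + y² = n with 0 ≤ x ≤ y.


Step 1: Factor n = 133225 = 5^2 · 73^2.
Step 2: Check the mod-4 condition on each prime factor: 5 ≡ 1 (mod 4), exponent 2; 73 ≡ 1 (mod 4), exponent 2.
All primes ≡ 3 (mod 4) appear to even exponent (or don't appear), so by the two-squares theorem n IS expressible as a sum of two squares.
Step 3: Build a representation. Group n = k² · m with k = 5 and m = 73 · 73 = 5329 (a product of primes ≡ 1 (mod 4)); a representation of m scales to one of n via (k·x)² + (k·y)² = k²(x² + y²). Each prime p ≡ 1 (mod 4) is itself a sum of two squares; find a² by testing p − a² for a perfect square:
  73: 73 − 1² = 72, 73 − 2² = 69, 73 − 3² = 64 = 8² ⇒ 73 = 3² + 8².
  Combine using the Brahmagupta–Fibonacci identity (a² + b²)(c² + d²) = (ac − bd)² + (ad + bc)² = (ac + bd)² + (ad − bc)²:
  73 · 73 = 5329: from (3² + 8²)(3² + 8²), take (3·3 − 8·8, 3·8 + 8·3) = (9 − 64, 24 + 24) = (-55, 48); dropping signs (only squares matter) gives (55, 48); check 55² + 48² = 3025 + 2304 = 5329 ✓.
  Scale by k = 5: (5·55, 5·48) = (275, 240).
Step 4: Order so x ≤ y and verify: 240² + 275² = 57600 + 75625 = 133225 = n. ✓

n = 133225 = 240² + 275² (one valid representation with x ≤ y).


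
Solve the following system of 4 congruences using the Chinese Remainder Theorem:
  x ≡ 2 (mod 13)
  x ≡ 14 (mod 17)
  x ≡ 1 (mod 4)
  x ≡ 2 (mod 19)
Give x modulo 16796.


Product of moduli M = 13 · 17 · 4 · 19 = 16796.
Merge one congruence at a time:
  Start: x ≡ 2 (mod 13).
  Combine with x ≡ 14 (mod 17); new modulus lcm = 221.
    Write x = 2 + 13·t and substitute into x ≡ 14 (mod 17): 13·t ≡ 14 − 2 = 12 (mod 17).
    The inverse of 13 mod 17 is 4 (since 13·4 = 52 = 3·17 + 1), so t ≡ 4·12 = 48 ≡ 14 (mod 17).
    Then x = 2 + 13·14 = 184, valid modulo lcm(13, 17) = 221: x ≡ 184 (mod 221).
  Combine with x ≡ 1 (mod 4); new modulus lcm = 884.
    Write x = 184 + 221·t and substitute into x ≡ 1 (mod 4): 221·t ≡ 1 − 184 = -183 (mod 4).
    Reduce coefficients mod 4: 1·t ≡ 1 (mod 4).
    So t ≡ 1 (mod 4).
    Then x = 184 + 221·1 = 405, valid modulo lcm(221, 4) = 884: x ≡ 405 (mod 884).
  Combine with x ≡ 2 (mod 19); new modulus lcm = 16796.
    Write x = 405 + 884·t and substitute into x ≡ 2 (mod 19): 884·t ≡ 2 − 405 = -403 (mod 19).
    Reduce coefficients mod 19: 10·t ≡ 15 (mod 19).
    The inverse of 10 mod 19 is 2 (since 10·2 = 20 = 1·19 + 1), so t ≡ 2·15 = 30 ≡ 11 (mod 19).
    Then x = 405 + 884·11 = 10129, valid modulo lcm(884, 19) = 16796: x ≡ 10129 (mod 16796).
Verify against each original: 10129 mod 13 = 2, 10129 mod 17 = 14, 10129 mod 4 = 1, 10129 mod 19 = 2.

x ≡ 10129 (mod 16796).


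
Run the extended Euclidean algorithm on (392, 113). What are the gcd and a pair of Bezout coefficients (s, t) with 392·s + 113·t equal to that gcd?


Euclidean algorithm on (392, 113) — divide until remainder is 0:
  392 = 3 · 113 + 53
  113 = 2 · 53 + 7
  53 = 7 · 7 + 4
  7 = 1 · 4 + 3
  4 = 1 · 3 + 1
  3 = 3 · 1 + 0
gcd(392, 113) = 1.
Track Bezout coefficients alongside the remainders: start with r₀ = 392 = a·1 + b·0 (s = 1, t = 0) and r₁ = 113 = a·0 + b·1 (s = 0, t = 1); each new remainder r_{k+1} = r_{k-1} − q_k·r_k inherits s_{k+1} = s_{k-1} − q_k·s_k, t_{k+1} = t_{k-1} − q_k·t_k, so r_k = a·s_k + b·t_k at every step:
  q = 3: r = 53, s = 1 − 3·0 = 1, t = 0 − 3·1 = -3  (check: 392·1 + 113·(-3) = 53)
  q = 2: r = 7, s = 0 − 2·1 = -2, t = 1 − 2·(-3) = 7  (check: 392·(-2) + 113·7 = 7)
  q = 7: r = 4, s = 1 − 7·(-2) = 15, t = -3 − 7·7 = -52  (check: 392·15 + 113·(-52) = 4)
  q = 1: r = 3, s = -2 − 1·15 = -17, t = 7 − 1·(-52) = 59  (check: 392·(-17) + 113·59 = 3)
  q = 1: r = 1, s = 15 − 1·(-17) = 32, t = -52 − 1·59 = -111  (check: 392·32 + 113·(-111) = 1)
The row with r = 1 (the gcd) gives the Bezout coefficients s = 32, t = -111.
Result: 392 · (32) + 113 · (-111) = 1.

gcd(392, 113) = 1; s = 32, t = -111 (check: 392·32 + 113·(-111) = 1).


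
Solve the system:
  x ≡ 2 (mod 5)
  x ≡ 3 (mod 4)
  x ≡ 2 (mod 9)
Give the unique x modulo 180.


Moduli 5, 4, 9 are pairwise coprime; by CRT there is a unique solution modulo M = 5 · 4 · 9 = 180.
Solve pairwise, accumulating the modulus:
  Start with x ≡ 2 (mod 5).
  Combine with x ≡ 3 (mod 4): since gcd(5, 4) = 1, we get a unique residue mod 20.
    Write x = 2 + 5·t and substitute into x ≡ 3 (mod 4): 5·t ≡ 3 − 2 = 1 (mod 4).
    Reduce coefficients mod 4: 1·t ≡ 1 (mod 4).
    So t ≡ 1 (mod 4).
    Then x = 2 + 5·1 = 7, valid modulo lcm(5, 4) = 20: x ≡ 7 (mod 20).
  Combine with x ≡ 2 (mod 9): since gcd(20, 9) = 1, we get a unique residue mod 180.
    Write x = 7 + 20·t and substitute into x ≡ 2 (mod 9): 20·t ≡ 2 − 7 = -5 (mod 9).
    Reduce coefficients mod 9: 2·t ≡ 4 (mod 9).
    The inverse of 2 mod 9 is 5 (since 2·5 = 10 = 1·9 + 1), so t ≡ 5·4 = 20 ≡ 2 (mod 9).
    Then x = 7 + 20·2 = 47, valid modulo lcm(20, 9) = 180: x ≡ 47 (mod 180).
Verify: 47 mod 5 = 2 ✓, 47 mod 4 = 3 ✓, 47 mod 9 = 2 ✓.

x ≡ 47 (mod 180).


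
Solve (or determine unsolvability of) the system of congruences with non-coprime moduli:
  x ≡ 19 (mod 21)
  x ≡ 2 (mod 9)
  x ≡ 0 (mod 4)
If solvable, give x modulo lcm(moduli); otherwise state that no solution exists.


Moduli 21, 9, 4 are not pairwise coprime, so CRT works modulo lcm(m_i) when all pairwise compatibility conditions hold.
Pairwise compatibility: gcd(m_i, m_j) must divide a_i - a_j for every pair.
Merge one congruence at a time:
  Start: x ≡ 19 (mod 21).
  Combine with x ≡ 2 (mod 9): gcd(21, 9) = 3, and 2 - 19 = -17 is NOT divisible by 3.
    ⇒ system is inconsistent (no integer solution).

No solution (the system is inconsistent).


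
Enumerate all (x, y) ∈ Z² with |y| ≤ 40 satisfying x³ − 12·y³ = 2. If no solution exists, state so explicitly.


The equation is x³ - 12y³ = 2. For fixed y, x³ = 12·y³ + 2, so a solution requires the RHS to be a perfect cube.
Strategy: iterate y from -40 to 40, compute RHS = 12·y³ + 2, and check whether it is a (positive or negative) perfect cube.
Check small values of y:
  y = 0: RHS = 2 is not a perfect cube.
  y = 1: RHS = 14 is not a perfect cube.
  y = -1: RHS = -10 is not a perfect cube.
  y = 2: RHS = 98 is not a perfect cube.
  y = -2: RHS = -94 is not a perfect cube.
  y = 3: RHS = 326 is not a perfect cube.
  y = -3: RHS = -322 is not a perfect cube.
Continuing the search up to |y| = 40 finds no solutions either.
No (x, y) in the scanned range satisfies the equation.

No integer solutions with |y| ≤ 40.


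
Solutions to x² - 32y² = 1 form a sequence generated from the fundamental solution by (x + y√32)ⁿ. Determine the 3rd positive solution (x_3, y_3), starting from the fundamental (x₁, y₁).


Step 1: Find the fundamental solution (x₁, y₁) of x² - 32y² = 1.
  Expand √32 as a continued fraction. a₀ = ⌊√32⌋ = 5; iterate m_{k+1} = d_k·a_k − m_k, d_{k+1} = (32 − m_{k+1}²)/d_k, a_{k+1} = ⌊(a₀ + m_{k+1})/d_{k+1}⌋ (starting m₀ = 0, d₀ = 1), with convergents p_k = a_k·p_{k-1} + p_{k-2}, q_k = a_k·q_{k-1} + q_{k-2} (p₋₁ = 1, q₋₁ = 0):
  k = 0: a₀ = 5; p₀/q₀ = 5/1; p₀² − 32·q₀² = 25 − 32 = -7.
  k = 1: m = 5, d = 7, a = ⌊(5 + 5)/7⌋ = 1; p/q = (1·5 + 1)/(1·1 + 0) = 6/1; p² − 32·q² = 36 − 32 = 4.
  k = 2: m = 2, d = 4, a = ⌊(5 + 2)/4⌋ = 1; p/q = (1·6 + 5)/(1·1 + 1) = 11/2; p² − 32·q² = 121 − 128 = -7.
  k = 3: m = 2, d = 7, a = ⌊(5 + 2)/7⌋ = 1; p/q = (1·11 + 6)/(1·2 + 1) = 17/3; p² − 32·q² = 289 − 288 = 1.
  The first convergent with p² − 32·q² = 1 gives the fundamental solution (x₁, y₁) = (17, 3).
Step 2: Apply the recurrence (x_{n+1}, y_{n+1}) = (x₁x_n + 32y₁y_n, x₁y_n + y₁x_n) repeatedly.
  From (x_1, y_1) = (17, 3): x_2 = 17·17 + 32·3·3 = 577; y_2 = 17·3 + 3·17 = 102.
  From (x_2, y_2) = (577, 102): x_3 = 17·577 + 32·3·102 = 19601; y_3 = 17·102 + 3·577 = 3465.
Step 3: Verify x_3² - 32·y_3² = 384199201 - 384199200 = 1 (should be 1). ✓

(x_1, y_1) = (17, 3); (x_3, y_3) = (19601, 3465).


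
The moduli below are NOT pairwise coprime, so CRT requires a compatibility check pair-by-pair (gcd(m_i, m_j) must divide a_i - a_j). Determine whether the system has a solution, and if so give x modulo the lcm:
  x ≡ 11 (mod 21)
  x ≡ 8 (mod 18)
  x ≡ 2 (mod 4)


Moduli 21, 18, 4 are not pairwise coprime, so CRT works modulo lcm(m_i) when all pairwise compatibility conditions hold.
Pairwise compatibility: gcd(m_i, m_j) must divide a_i - a_j for every pair.
Merge one congruence at a time:
  Start: x ≡ 11 (mod 21).
  Combine with x ≡ 8 (mod 18): gcd(21, 18) = 3; 8 - 11 = -3, which IS divisible by 3, so compatible.
    Write x = 11 + 21·t and substitute into x ≡ 8 (mod 18): 21·t ≡ 8 − 11 = -3 (mod 18).
    Divide the congruence (and modulus) by g = 3: 7·t ≡ -1 (mod 6).
    Reduce coefficients mod 6: 1·t ≡ 5 (mod 6).
    So t ≡ 5 (mod 6).
    Then x = 11 + 21·5 = 116, valid modulo lcm(21, 18) = 126: x ≡ 116 (mod 126).
  Combine with x ≡ 2 (mod 4): gcd(126, 4) = 2; 2 - 116 = -114, which IS divisible by 2, so compatible.
    Write x = 116 + 126·t and substitute into x ≡ 2 (mod 4): 126·t ≡ 2 − 116 = -114 (mod 4).
    Divide the congruence (and modulus) by g = 2: 63·t ≡ -57 (mod 2).
    Reduce coefficients mod 2: 1·t ≡ 1 (mod 2).
    So t ≡ 1 (mod 2).
    Then x = 116 + 126·1 = 242, valid modulo lcm(126, 4) = 252: x ≡ 242 (mod 252).
Verify: 242 mod 21 = 11, 242 mod 18 = 8, 242 mod 4 = 2.

x ≡ 242 (mod 252).


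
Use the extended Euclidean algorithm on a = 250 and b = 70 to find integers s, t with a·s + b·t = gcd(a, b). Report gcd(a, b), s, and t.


Euclidean algorithm on (250, 70) — divide until remainder is 0:
  250 = 3 · 70 + 40
  70 = 1 · 40 + 30
  40 = 1 · 30 + 10
  30 = 3 · 10 + 0
gcd(250, 70) = 10.
Track Bezout coefficients alongside the remainders: start with r₀ = 250 = a·1 + b·0 (s = 1, t = 0) and r₁ = 70 = a·0 + b·1 (s = 0, t = 1); each new remainder r_{k+1} = r_{k-1} − q_k·r_k inherits s_{k+1} = s_{k-1} − q_k·s_k, t_{k+1} = t_{k-1} − q_k·t_k, so r_k = a·s_k + b·t_k at every step:
  q = 3: r = 40, s = 1 − 3·0 = 1, t = 0 − 3·1 = -3  (check: 250·1 + 70·(-3) = 40)
  q = 1: r = 30, s = 0 − 1·1 = -1, t = 1 − 1·(-3) = 4  (check: 250·(-1) + 70·4 = 30)
  q = 1: r = 10, s = 1 − 1·(-1) = 2, t = -3 − 1·4 = -7  (check: 250·2 + 70·(-7) = 10)
The row with r = 10 (the gcd) gives the Bezout coefficients s = 2, t = -7.
Result: 250 · (2) + 70 · (-7) = 10.

gcd(250, 70) = 10; s = 2, t = -7 (check: 250·2 + 70·(-7) = 10).


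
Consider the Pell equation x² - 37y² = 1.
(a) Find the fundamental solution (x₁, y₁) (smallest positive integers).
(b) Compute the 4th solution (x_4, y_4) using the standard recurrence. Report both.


Step 1: Find the fundamental solution (x₁, y₁) of x² - 37y² = 1.
  Expand √37 as a continued fraction. a₀ = ⌊√37⌋ = 6; iterate m_{k+1} = d_k·a_k − m_k, d_{k+1} = (37 − m_{k+1}²)/d_k, a_{k+1} = ⌊(a₀ + m_{k+1})/d_{k+1}⌋ (starting m₀ = 0, d₀ = 1), with convergents p_k = a_k·p_{k-1} + p_{k-2}, q_k = a_k·q_{k-1} + q_{k-2} (p₋₁ = 1, q₋₁ = 0):
  k = 0: a₀ = 6; p₀/q₀ = 6/1; p₀² − 37·q₀² = 36 − 37 = -1.
  k = 1: m = 6, d = 1, a = ⌊(6 + 6)/1⌋ = 12; p/q = (12·6 + 1)/(12·1 + 0) = 73/12; p² − 37·q² = 5329 − 5328 = 1.
  The first convergent with p² − 37·q² = 1 gives the fundamental solution (x₁, y₁) = (73, 12).
Step 2: Apply the recurrence (x_{n+1}, y_{n+1}) = (x₁x_n + 37y₁y_n, x₁y_n + y₁x_n) repeatedly.
  From (x_1, y_1) = (73, 12): x_2 = 73·73 + 37·12·12 = 10657; y_2 = 73·12 + 12·73 = 1752.
  From (x_2, y_2) = (10657, 1752): x_3 = 73·10657 + 37·12·1752 = 1555849; y_3 = 73·1752 + 12·10657 = 255780.
  From (x_3, y_3) = (1555849, 255780): x_4 = 73·1555849 + 37·12·255780 = 227143297; y_4 = 73·255780 + 12·1555849 = 37342128.
Step 3: Verify x_4² - 37·y_4² = 51594077372030209 - 51594077372030208 = 1 (should be 1). ✓

(x_1, y_1) = (73, 12); (x_4, y_4) = (227143297, 37342128).


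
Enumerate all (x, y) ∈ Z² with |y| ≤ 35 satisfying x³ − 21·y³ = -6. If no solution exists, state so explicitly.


The equation is x³ - 21y³ = -6. For fixed y, x³ = 21·y³ − 6, so a solution requires the RHS to be a perfect cube.
Strategy: iterate y from -35 to 35, compute RHS = 21·y³ − 6, and check whether it is a (positive or negative) perfect cube.
Check small values of y:
  y = 0: RHS = -6 is not a perfect cube.
  y = 1: RHS = 15 is not a perfect cube.
  y = -1: RHS = -27 = (-3)³ ⇒ x = -3 works.
  y = 2: RHS = 162 is not a perfect cube.
  y = -2: RHS = -174 is not a perfect cube.
  y = 3: RHS = 561 is not a perfect cube.
  y = -3: RHS = -573 is not a perfect cube.
Continuing the search up to |y| = 35 finds no further solutions beyond those listed.
Collected solutions: (-3, -1).

Solutions (with |y| ≤ 35): (-3, -1).


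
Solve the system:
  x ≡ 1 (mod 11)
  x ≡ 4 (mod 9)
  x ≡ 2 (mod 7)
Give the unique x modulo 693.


Moduli 11, 9, 7 are pairwise coprime; by CRT there is a unique solution modulo M = 11 · 9 · 7 = 693.
Solve pairwise, accumulating the modulus:
  Start with x ≡ 1 (mod 11).
  Combine with x ≡ 4 (mod 9): since gcd(11, 9) = 1, we get a unique residue mod 99.
    Write x = 1 + 11·t and substitute into x ≡ 4 (mod 9): 11·t ≡ 4 − 1 = 3 (mod 9).
    Reduce coefficients mod 9: 2·t ≡ 3 (mod 9).
    The inverse of 2 mod 9 is 5 (since 2·5 = 10 = 1·9 + 1), so t ≡ 5·3 = 15 ≡ 6 (mod 9).
    Then x = 1 + 11·6 = 67, valid modulo lcm(11, 9) = 99: x ≡ 67 (mod 99).
  Combine with x ≡ 2 (mod 7): since gcd(99, 7) = 1, we get a unique residue mod 693.
    Write x = 67 + 99·t and substitute into x ≡ 2 (mod 7): 99·t ≡ 2 − 67 = -65 (mod 7).
    Reduce coefficients mod 7: 1·t ≡ 5 (mod 7).
    So t ≡ 5 (mod 7).
    Then x = 67 + 99·5 = 562, valid modulo lcm(99, 7) = 693: x ≡ 562 (mod 693).
Verify: 562 mod 11 = 1 ✓, 562 mod 9 = 4 ✓, 562 mod 7 = 2 ✓.

x ≡ 562 (mod 693).


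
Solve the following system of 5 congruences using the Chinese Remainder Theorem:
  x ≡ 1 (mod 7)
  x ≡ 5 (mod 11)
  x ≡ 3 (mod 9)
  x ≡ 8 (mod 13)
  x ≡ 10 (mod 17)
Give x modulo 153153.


Product of moduli M = 7 · 11 · 9 · 13 · 17 = 153153.
Merge one congruence at a time:
  Start: x ≡ 1 (mod 7).
  Combine with x ≡ 5 (mod 11); new modulus lcm = 77.
    Write x = 1 + 7·t and substitute into x ≡ 5 (mod 11): 7·t ≡ 5 − 1 = 4 (mod 11).
    The inverse of 7 mod 11 is 8 (since 7·8 = 56 = 5·11 + 1), so t ≡ 8·4 = 32 ≡ 10 (mod 11).
    Then x = 1 + 7·10 = 71, valid modulo lcm(7, 11) = 77: x ≡ 71 (mod 77).
  Combine with x ≡ 3 (mod 9); new modulus lcm = 693.
    Write x = 71 + 77·t and substitute into x ≡ 3 (mod 9): 77·t ≡ 3 − 71 = -68 (mod 9).
    Reduce coefficients mod 9: 5·t ≡ 4 (mod 9).
    The inverse of 5 mod 9 is 2 (since 5·2 = 10 = 1·9 + 1), so t ≡ 2·4 = 8 ≡ 8 (mod 9).
    Then x = 71 + 77·8 = 687, valid modulo lcm(77, 9) = 693: x ≡ 687 (mod 693).
  Combine with x ≡ 8 (mod 13); new modulus lcm = 9009.
    Write x = 687 + 693·t and substitute into x ≡ 8 (mod 13): 693·t ≡ 8 − 687 = -679 (mod 13).
    Reduce coefficients mod 13: 4·t ≡ 10 (mod 13).
    The inverse of 4 mod 13 is 10 (since 4·10 = 40 = 3·13 + 1), so t ≡ 10·10 = 100 ≡ 9 (mod 13).
    Then x = 687 + 693·9 = 6924, valid modulo lcm(693, 13) = 9009: x ≡ 6924 (mod 9009).
  Combine with x ≡ 10 (mod 17); new modulus lcm = 153153.
    Write x = 6924 + 9009·t and substitute into x ≡ 10 (mod 17): 9009·t ≡ 10 − 6924 = -6914 (mod 17).
    Reduce coefficients mod 17: 16·t ≡ 5 (mod 17).
    The inverse of 16 mod 17 is 16 (since 16·16 = 256 = 15·17 + 1), so t ≡ 16·5 = 80 ≡ 12 (mod 17).
    Then x = 6924 + 9009·12 = 115032, valid modulo lcm(9009, 17) = 153153: x ≡ 115032 (mod 153153).
Verify against each original: 115032 mod 7 = 1, 115032 mod 11 = 5, 115032 mod 9 = 3, 115032 mod 13 = 8, 115032 mod 17 = 10.

x ≡ 115032 (mod 153153).


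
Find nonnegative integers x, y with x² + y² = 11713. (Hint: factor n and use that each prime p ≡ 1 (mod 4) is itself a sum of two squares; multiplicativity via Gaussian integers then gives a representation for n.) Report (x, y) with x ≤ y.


Step 1: Factor n = 11713 = 13 · 17 · 53.
Step 2: Check the mod-4 condition on each prime factor: 13 ≡ 1 (mod 4), exponent 1; 17 ≡ 1 (mod 4), exponent 1; 53 ≡ 1 (mod 4), exponent 1.
All primes ≡ 3 (mod 4) appear to even exponent (or don't appear), so by the two-squares theorem n IS expressible as a sum of two squares.
Step 3: Build a representation. Here n = 13 · 17 · 53 is a product of primes ≡ 1 (mod 4). Each prime p ≡ 1 (mod 4) is itself a sum of two squares; find a² by testing p − a² for a perfect square:
  13: 13 − 1² = 12, 13 − 2² = 9 = 3² ⇒ 13 = 2² + 3².
  17: 17 − 1² = 16 = 4² ⇒ 17 = 1² + 4².
  53: 53 − 1² = 52, 53 − 2² = 49 = 7² ⇒ 53 = 2² + 7².
  Combine using the Brahmagupta–Fibonacci identity (a² + b²)(c² + d²) = (ac − bd)² + (ad + bc)² = (ac + bd)² + (ad − bc)²:
  13 · 17 = 221: from (2² + 3²)(1² + 4²), take (2·1 − 3·4, 2·4 + 3·1) = (2 − 12, 8 + 3) = (-10, 11); dropping signs (only squares matter) gives (10, 11); check 10² + 11² = 100 + 121 = 221 ✓.
  221 · 53 = 11713: from (10² + 11²)(2² + 7²), take (10·2 − 11·7, 10·7 + 11·2) = (20 − 77, 70 + 22) = (-57, 92); dropping signs (only squares matter) gives (57, 92); check 57² + 92² = 3249 + 8464 = 11713 ✓.
Step 4: Order so x ≤ y and verify: 57² + 92² = 3249 + 8464 = 11713 = n. ✓

n = 11713 = 57² + 92² (one valid representation with x ≤ y).


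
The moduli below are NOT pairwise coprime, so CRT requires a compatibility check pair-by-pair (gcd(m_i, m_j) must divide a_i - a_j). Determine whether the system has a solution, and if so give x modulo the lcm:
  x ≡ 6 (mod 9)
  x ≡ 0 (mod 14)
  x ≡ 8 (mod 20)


Moduli 9, 14, 20 are not pairwise coprime, so CRT works modulo lcm(m_i) when all pairwise compatibility conditions hold.
Pairwise compatibility: gcd(m_i, m_j) must divide a_i - a_j for every pair.
Merge one congruence at a time:
  Start: x ≡ 6 (mod 9).
  Combine with x ≡ 0 (mod 14): gcd(9, 14) = 1; 0 - 6 = -6, which IS divisible by 1, so compatible.
    Write x = 6 + 9·t and substitute into x ≡ 0 (mod 14): 9·t ≡ 0 − 6 = -6 (mod 14).
    Reduce coefficients mod 14: 9·t ≡ 8 (mod 14).
    The inverse of 9 mod 14 is 11 (since 9·11 = 99 = 7·14 + 1), so t ≡ 11·8 = 88 ≡ 4 (mod 14).
    Then x = 6 + 9·4 = 42, valid modulo lcm(9, 14) = 126: x ≡ 42 (mod 126).
  Combine with x ≡ 8 (mod 20): gcd(126, 20) = 2; 8 - 42 = -34, which IS divisible by 2, so compatible.
    Write x = 42 + 126·t and substitute into x ≡ 8 (mod 20): 126·t ≡ 8 − 42 = -34 (mod 20).
    Divide the congruence (and modulus) by g = 2: 63·t ≡ -17 (mod 10).
    Reduce coefficients mod 10: 3·t ≡ 3 (mod 10).
    The inverse of 3 mod 10 is 7 (since 3·7 = 21 = 2·10 + 1), so t ≡ 7·3 = 21 ≡ 1 (mod 10).
    Then x = 42 + 126·1 = 168, valid modulo lcm(126, 20) = 1260: x ≡ 168 (mod 1260).
Verify: 168 mod 9 = 6, 168 mod 14 = 0, 168 mod 20 = 8.

x ≡ 168 (mod 1260).


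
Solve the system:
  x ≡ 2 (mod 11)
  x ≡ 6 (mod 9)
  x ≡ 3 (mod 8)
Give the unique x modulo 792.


Moduli 11, 9, 8 are pairwise coprime; by CRT there is a unique solution modulo M = 11 · 9 · 8 = 792.
Solve pairwise, accumulating the modulus:
  Start with x ≡ 2 (mod 11).
  Combine with x ≡ 6 (mod 9): since gcd(11, 9) = 1, we get a unique residue mod 99.
    Write x = 2 + 11·t and substitute into x ≡ 6 (mod 9): 11·t ≡ 6 − 2 = 4 (mod 9).
    Reduce coefficients mod 9: 2·t ≡ 4 (mod 9).
    The inverse of 2 mod 9 is 5 (since 2·5 = 10 = 1·9 + 1), so t ≡ 5·4 = 20 ≡ 2 (mod 9).
    Then x = 2 + 11·2 = 24, valid modulo lcm(11, 9) = 99: x ≡ 24 (mod 99).
  Combine with x ≡ 3 (mod 8): since gcd(99, 8) = 1, we get a unique residue mod 792.
    Write x = 24 + 99·t and substitute into x ≡ 3 (mod 8): 99·t ≡ 3 − 24 = -21 (mod 8).
    Reduce coefficients mod 8: 3·t ≡ 3 (mod 8).
    The inverse of 3 mod 8 is 3 (since 3·3 = 9 = 1·8 + 1), so t ≡ 3·3 = 9 ≡ 1 (mod 8).
    Then x = 24 + 99·1 = 123, valid modulo lcm(99, 8) = 792: x ≡ 123 (mod 792).
Verify: 123 mod 11 = 2 ✓, 123 mod 9 = 6 ✓, 123 mod 8 = 3 ✓.

x ≡ 123 (mod 792).


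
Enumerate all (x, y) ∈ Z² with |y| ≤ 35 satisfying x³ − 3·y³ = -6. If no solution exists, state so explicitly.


The equation is x³ - 3y³ = -6. For fixed y, x³ = 3·y³ − 6, so a solution requires the RHS to be a perfect cube.
Strategy: iterate y from -35 to 35, compute RHS = 3·y³ − 6, and check whether it is a (positive or negative) perfect cube.
Check small values of y:
  y = 0: RHS = -6 is not a perfect cube.
  y = 1: RHS = -3 is not a perfect cube.
  y = -1: RHS = -9 is not a perfect cube.
  y = 2: RHS = 18 is not a perfect cube.
  y = -2: RHS = -30 is not a perfect cube.
  y = 3: RHS = 75 is not a perfect cube.
  y = -3: RHS = -87 is not a perfect cube.
Continuing the search up to |y| = 35 finds no solutions either.
No (x, y) in the scanned range satisfies the equation.

No integer solutions with |y| ≤ 35.


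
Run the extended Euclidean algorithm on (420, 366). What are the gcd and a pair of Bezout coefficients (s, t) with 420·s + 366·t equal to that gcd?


Euclidean algorithm on (420, 366) — divide until remainder is 0:
  420 = 1 · 366 + 54
  366 = 6 · 54 + 42
  54 = 1 · 42 + 12
  42 = 3 · 12 + 6
  12 = 2 · 6 + 0
gcd(420, 366) = 6.
Track Bezout coefficients alongside the remainders: start with r₀ = 420 = a·1 + b·0 (s = 1, t = 0) and r₁ = 366 = a·0 + b·1 (s = 0, t = 1); each new remainder r_{k+1} = r_{k-1} − q_k·r_k inherits s_{k+1} = s_{k-1} − q_k·s_k, t_{k+1} = t_{k-1} − q_k·t_k, so r_k = a·s_k + b·t_k at every step:
  q = 1: r = 54, s = 1 − 1·0 = 1, t = 0 − 1·1 = -1  (check: 420·1 + 366·(-1) = 54)
  q = 6: r = 42, s = 0 − 6·1 = -6, t = 1 − 6·(-1) = 7  (check: 420·(-6) + 366·7 = 42)
  q = 1: r = 12, s = 1 − 1·(-6) = 7, t = -1 − 1·7 = -8  (check: 420·7 + 366·(-8) = 12)
  q = 3: r = 6, s = -6 − 3·7 = -27, t = 7 − 3·(-8) = 31  (check: 420·(-27) + 366·31 = 6)
The row with r = 6 (the gcd) gives the Bezout coefficients s = -27, t = 31.
Result: 420 · (-27) + 366 · (31) = 6.

gcd(420, 366) = 6; s = -27, t = 31 (check: 420·(-27) + 366·31 = 6).


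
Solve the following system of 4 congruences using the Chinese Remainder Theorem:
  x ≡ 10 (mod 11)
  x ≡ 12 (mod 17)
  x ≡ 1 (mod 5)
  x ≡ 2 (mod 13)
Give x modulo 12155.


Product of moduli M = 11 · 17 · 5 · 13 = 12155.
Merge one congruence at a time:
  Start: x ≡ 10 (mod 11).
  Combine with x ≡ 12 (mod 17); new modulus lcm = 187.
    Write x = 10 + 11·t and substitute into x ≡ 12 (mod 17): 11·t ≡ 12 − 10 = 2 (mod 17).
    The inverse of 11 mod 17 is 14 (since 11·14 = 154 = 9·17 + 1), so t ≡ 14·2 = 28 ≡ 11 (mod 17).
    Then x = 10 + 11·11 = 131, valid modulo lcm(11, 17) = 187: x ≡ 131 (mod 187).
  Combine with x ≡ 1 (mod 5); new modulus lcm = 935.
    Write x = 131 + 187·t and substitute into x ≡ 1 (mod 5): 187·t ≡ 1 − 131 = -130 (mod 5).
    Reduce coefficients mod 5: 2·t ≡ 0 (mod 5).
    The inverse of 2 mod 5 is 3 (since 2·3 = 6 = 1·5 + 1), so t ≡ 3·0 = 0 ≡ 0 (mod 5).
    Then x = 131 + 187·0 = 131, valid modulo lcm(187, 5) = 935: x ≡ 131 (mod 935).
  Combine with x ≡ 2 (mod 13); new modulus lcm = 12155.
    Write x = 131 + 935·t and substitute into x ≡ 2 (mod 13): 935·t ≡ 2 − 131 = -129 (mod 13).
    Reduce coefficients mod 13: 12·t ≡ 1 (mod 13).
    The inverse of 12 mod 13 is 12 (since 12·12 = 144 = 11·13 + 1), so t ≡ 12·1 = 12 ≡ 12 (mod 13).
    Then x = 131 + 935·12 = 11351, valid modulo lcm(935, 13) = 12155: x ≡ 11351 (mod 12155).
Verify against each original: 11351 mod 11 = 10, 11351 mod 17 = 12, 11351 mod 5 = 1, 11351 mod 13 = 2.

x ≡ 11351 (mod 12155).


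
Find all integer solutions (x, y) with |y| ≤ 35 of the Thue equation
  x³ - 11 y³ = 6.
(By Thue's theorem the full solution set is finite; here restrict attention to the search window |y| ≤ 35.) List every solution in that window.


The equation is x³ - 11y³ = 6. For fixed y, x³ = 11·y³ + 6, so a solution requires the RHS to be a perfect cube.
Strategy: iterate y from -35 to 35, compute RHS = 11·y³ + 6, and check whether it is a (positive or negative) perfect cube.
Check small values of y:
  y = 0: RHS = 6 is not a perfect cube.
  y = 1: RHS = 17 is not a perfect cube.
  y = -1: RHS = -5 is not a perfect cube.
  y = 2: RHS = 94 is not a perfect cube.
  y = -2: RHS = -82 is not a perfect cube.
  y = 3: RHS = 303 is not a perfect cube.
  y = -3: RHS = -291 is not a perfect cube.
Continuing the search up to |y| = 35 finds no solutions either.
No (x, y) in the scanned range satisfies the equation.

No integer solutions with |y| ≤ 35.
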